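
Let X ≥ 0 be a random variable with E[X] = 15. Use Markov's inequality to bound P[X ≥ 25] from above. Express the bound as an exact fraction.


μ = E[X] = 15, a = 25.
Markov: P[X ≥ 25] ≤ μ/a = (15)/25 = 3/5.
Numerically: ≈ 0.6000.
(Since a = 25 > μ = 15.0000, the bound 3/5 is < 1 and informative.)

P[X ≥ 25] ≤ 3/5 ≈ 0.6000.


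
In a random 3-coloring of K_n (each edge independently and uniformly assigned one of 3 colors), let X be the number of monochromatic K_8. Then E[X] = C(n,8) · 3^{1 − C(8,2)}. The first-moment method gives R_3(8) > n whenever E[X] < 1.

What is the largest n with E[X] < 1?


We need C(n, 8) · 3^{1 − 28} < 1, i.e. C(n, 8) < 3^{28 − 1} = 7625597484987.
Check values of n near the boundary:
  n = 153: C(153, 8) = 6183023199255; 6183023199255 < 7625597484987? YES
  n = 154: C(154, 8) = 6521818990995; 6521818990995 < 7625597484987? YES
  n = 155: C(155, 8) = 6876747915675; 6876747915675 < 7625597484987? YES
  n = 156: C(156, 8) = 7248464019225; 7248464019225 < 7625597484987? YES
  n = 157: C(157, 8) = 7637643295425; 7637643295425 < 7625597484987? NO
  n = 158: C(158, 8) = 8044984271181; 8044984271181 < 7625597484987? NO
  n = 159: C(159, 8) = 8471208603429; 8471208603429 < 7625597484987? NO
The largest n with C(n, 8) < 7625597484987 is n = 156 (where E[X] = 805384891025/847288609443 ≈ 0.95054). Hence R_3(8) > 156, i.e. R_3(8) ≥ 157.

Largest n = 156; hence R_3(8) > 156.


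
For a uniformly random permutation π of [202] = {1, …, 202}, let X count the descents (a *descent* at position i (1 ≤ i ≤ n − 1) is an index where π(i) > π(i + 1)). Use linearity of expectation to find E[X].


Write X = Σ X_I over i = 1, …, 201, with X_I the indicator of one descent.
There are 201 indicators.
For each fixed i, the pair (π(i), π(i+1)) is a uniformly random ordered pair of distinct values from {1, …, 202}; by symmetry P[π(i) > π(i+1)] = 1/2.
By linearity: E[X] = 201 · (1/2) = (202 − 1) · (1/2) = 201/2 ≈ 100.5000.

E[X] = 201/2 = 100.5000.


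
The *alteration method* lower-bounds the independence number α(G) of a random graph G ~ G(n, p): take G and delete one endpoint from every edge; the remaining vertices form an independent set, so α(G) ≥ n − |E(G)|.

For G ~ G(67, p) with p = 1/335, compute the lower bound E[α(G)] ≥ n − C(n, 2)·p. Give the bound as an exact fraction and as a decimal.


E[|E(G)|] = C(67, 2)·p = 2211 · (1/335) = 33/5.
E[α(G)] ≥ n − E[|E(G)|] = 67 − 33/5 = 302/5.
Numerically: ≈ 60.40000.
(This is only a lower bound; the true E[α(G)] may be larger.)

E[α(G)] ≥ 302/5 ≈ 60.40000.


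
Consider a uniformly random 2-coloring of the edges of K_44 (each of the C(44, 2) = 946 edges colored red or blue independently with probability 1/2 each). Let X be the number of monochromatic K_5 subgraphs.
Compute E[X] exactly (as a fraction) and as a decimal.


Let X = Σ_S X_S over the C(44, 5) = 1086008 subsets S of size 5, where X_S = 1 if the K_5 on S is monochromatic.
For a fixed S, the K_5 on S has C(5, 2) = 10 edges. P[all 10 edges red] = (1/2)^10, and likewise for blue, so P[monochromatic] = 2·(1/2)^10 = 2^{1 − 10} = 1/512.
By linearity of expectation: E[X] = C(44, 5) · 2^{1 − 10} = 1086008 · 1/512 = 135751/64.
Numerically: E[X] ≈ 2121.109375.

E[X] = C(44,5)·2^(1−C(5,2)) = 135751/64 ≈ 2121.109375.


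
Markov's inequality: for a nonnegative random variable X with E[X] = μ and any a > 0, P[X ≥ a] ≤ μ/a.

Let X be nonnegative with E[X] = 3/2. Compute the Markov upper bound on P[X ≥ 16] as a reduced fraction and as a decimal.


μ = E[X] = 3/2, a = 16.
Markov: P[X ≥ 16] ≤ μ/a = (3/2)/16 = 3/32.
Numerically: ≈ 0.093750.
(Since a = 16 > μ = 1.500000, the bound 3/32 is < 1 and informative.)

P[X ≥ 16] ≤ 3/32 ≈ 0.093750.


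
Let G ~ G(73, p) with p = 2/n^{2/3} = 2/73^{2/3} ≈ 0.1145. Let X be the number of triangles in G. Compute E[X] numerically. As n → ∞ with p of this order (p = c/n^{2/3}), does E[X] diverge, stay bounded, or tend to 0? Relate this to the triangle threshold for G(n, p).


Number of potential triangles: C(73, 3) = 62196.
Each occurs with probability p³ ≈ (0.1145)³ ≈ 1.501220e-03.
By linearity: E[X] = C(73, 3)·p³ ≈ 62196 · 1.501220e-03 ≈ 93.3699.
Since α = 2/3 < 1, p = c/n^{2/3} ≫ 1/n is above the triangle threshold p ~ 1/n. Asymptotically E[X] ~ (c³/6)·n^{3(1−α)} = (2³/6)·n^{1} → ∞; triangles are abundant w.h.p.

E[X] ≈ 93.3699; in regime p = Θ(1/n^{2/3}) E[X] diverges (above the triangle threshold p ~ 1/n).


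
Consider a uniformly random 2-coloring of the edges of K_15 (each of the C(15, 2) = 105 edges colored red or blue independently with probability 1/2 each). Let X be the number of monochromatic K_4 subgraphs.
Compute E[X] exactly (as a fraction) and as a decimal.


Let X = Σ_S X_S over the C(15, 4) = 1365 subsets S of size 4, where X_S = 1 if the K_4 on S is monochromatic.
For a fixed S, the K_4 on S has C(4, 2) = 6 edges. P[all 6 edges red] = (1/2)^6, and likewise for blue, so P[monochromatic] = 2·(1/2)^6 = 2^{1 − 6} = 1/32.
By linearity: E[X] = C(15, 4) · 2^{1 − 6} = 1365 · 1/32 = 1365/32.
Numerically: E[X] ≈ 42.6562.

E[X] = C(15,4)·2^(1−C(4,2)) = 1365/32 ≈ 42.6562.


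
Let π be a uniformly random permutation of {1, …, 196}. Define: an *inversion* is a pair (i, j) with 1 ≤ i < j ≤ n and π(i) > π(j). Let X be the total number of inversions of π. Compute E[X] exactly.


Write X = Σ X_I over the C(196, 2) = 19110 pairs i < j, with X_I the indicator of one inversion.
There are 19110 indicators.
For each fixed pair i < j, the values π(i) and π(j) are two distinct elements of {1, …, 196} in uniformly random order; by symmetry P[π(i) > π(j)] = 1/2.
By linearity: E[X] = 19110 · (1/2) = C(196, 2) · (1/2) = 19110/2 = 9555 ≈ 9555.000000.

E[X] = 9555 = 9555.000000.


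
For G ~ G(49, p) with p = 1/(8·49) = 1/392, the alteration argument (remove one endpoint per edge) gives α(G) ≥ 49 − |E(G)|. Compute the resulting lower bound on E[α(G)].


E[|E(G)|] = C(49, 2)·p = 1176 · (1/392) = 3.
E[α(G)] ≥ n − E[|E(G)|] = 49 − 3 = 46.
Numerically: ≈ 46.000000.
(This is only a lower bound; the true E[α(G)] may be larger.)

E[α(G)] ≥ 46 ≈ 46.000000.


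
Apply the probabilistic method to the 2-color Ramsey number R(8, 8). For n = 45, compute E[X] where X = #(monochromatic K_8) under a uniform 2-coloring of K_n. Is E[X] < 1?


E[X] = C(45, 8) · 2^{1 − 28} = 215553195 · 2^{−27} = 215553195/134217728.
As a reduced fraction: E[X] = 215553195/134217728 ≈ 1.605996.
Is E[X] < 1? NO.
Since E[X] ≥ 1, the first-moment bound is inconclusive at n = 45; it does NOT by itself certify R(8, 8) > 45.

E[X] = 215553195/134217728 ≈ 1.605996; E[X] ≥ 1; first-moment method inconclusive here.


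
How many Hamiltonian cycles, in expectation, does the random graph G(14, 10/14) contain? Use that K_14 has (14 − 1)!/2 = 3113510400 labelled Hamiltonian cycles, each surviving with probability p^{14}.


K_14 has (14 − 1)!/2 = 3113510400 labelled Hamiltonian cycles.
For each such Hamiltonian cycle H, let X_H = 1 if all 14 edges of H are present in G. Then P[X_H = 1] = p^{14} = (5/7)^{14} = 6103515625/678223072849.
Summing the indicators: E[X] = Σ_H E[X_H] = 3113510400 · p^{14} = 3113510400 · 6103515625/678223072849 = 2714765625000000000/96889010407.
Numerically: E[X] ≈ 2.80193e+07.

E[X] = 3113510400 · (5/7)^{14} = 2714765625000000000/96889010407 ≈ 2.80193e+07.


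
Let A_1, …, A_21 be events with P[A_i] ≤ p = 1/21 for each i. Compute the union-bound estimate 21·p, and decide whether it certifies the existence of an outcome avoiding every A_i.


Union bound: P[∪_{i=1}^{21} A_i] ≤ Σ_i P[A_i] ≤ 21·p = 21·(1/21) = 1.
Numerically: 1 ≈ 1.0000000.
Is 1 < 1? NO.
Since the bound 1 is ≥ 1, the union bound is uninformative here; it does NOT by itself certify existence.

21·p = 1 ≈ 1.0000000; existence NOT certified by the union bound.


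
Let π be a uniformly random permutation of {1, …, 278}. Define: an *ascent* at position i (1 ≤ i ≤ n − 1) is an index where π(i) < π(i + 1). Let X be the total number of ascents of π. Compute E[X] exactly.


Write X = Σ X_I over i = 1, …, 277, with X_I the indicator of one ascent.
There are 277 indicators.
For each fixed i, the pair (π(i), π(i+1)) is a uniformly random ordered pair of distinct values from {1, …, 278}; by symmetry P[π(i) < π(i+1)] = 1/2.
By linearity: E[X] = 277 · (1/2) = (278 − 1) · (1/2) = 277/2 ≈ 138.50000.

E[X] = 277/2 = 138.50000.


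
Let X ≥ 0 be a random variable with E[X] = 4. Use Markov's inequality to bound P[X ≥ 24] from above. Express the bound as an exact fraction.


μ = E[X] = 4, a = 24.
Markov: P[X ≥ 24] ≤ μ/a = (4)/24 = 1/6.
Numerically: ≈ 0.167.
(Since a = 24 > μ = 4.000, the bound 1/6 is < 1 and informative.)

P[X ≥ 24] ≤ 1/6 ≈ 0.167.


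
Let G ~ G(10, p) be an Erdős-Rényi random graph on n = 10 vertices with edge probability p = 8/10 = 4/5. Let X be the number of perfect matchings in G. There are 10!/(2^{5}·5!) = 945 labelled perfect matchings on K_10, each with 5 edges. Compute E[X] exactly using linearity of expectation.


K_10 has 10!/(2^{5}·5!) = 945 labelled perfect matchings.
For each such perfect matching H, let X_H = 1 if all 5 edges of H are present in G. Then P[X_H = 1] = p^{5} = (4/5)^{5} = 1024/3125.
By linearity: E[X] = Σ_H E[X_H] = 945 · p^{5} = 945 · 1024/3125 = 193536/625.
Numerically: E[X] ≈ 309.658.

E[X] = 945 · (4/5)^{5} = 193536/625 ≈ 309.658.


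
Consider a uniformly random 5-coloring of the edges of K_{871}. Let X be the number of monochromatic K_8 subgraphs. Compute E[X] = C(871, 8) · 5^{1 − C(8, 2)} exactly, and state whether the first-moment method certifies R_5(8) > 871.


E[X] = C(871, 8) · 5^{1 − 28} = 7954689371890086540 · 5^{−27} = 7954689371890086540/7450580596923828125.
As a reduced fraction: E[X] = 1590937874378017308/1490116119384765625 ≈ 1.06766.
Is E[X] < 1? NO.
Since E[X] ≥ 1, the first-moment bound is inconclusive at n = 871; it does NOT by itself certify R_5(8) > 871.

E[X] = 1590937874378017308/1490116119384765625 ≈ 1.06766; E[X] ≥ 1; first-moment method inconclusive here.


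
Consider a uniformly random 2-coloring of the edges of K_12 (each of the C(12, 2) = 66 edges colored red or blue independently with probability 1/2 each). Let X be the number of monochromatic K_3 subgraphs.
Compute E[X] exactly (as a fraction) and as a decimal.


Let X = Σ_S X_S over the C(12, 3) = 220 subsets S of size 3, where X_S = 1 if the K_3 on S is monochromatic.
For a fixed S, the K_3 on S has C(3, 2) = 3 edges. P[all 3 edges red] = (1/2)^3, and likewise for blue, so P[monochromatic] = 2·(1/2)^3 = 2^{1 − 3} = 1/4.
Summing: E[X] = C(12, 3) · 2^{1 − 3} = 220 · 1/4 = 55.
Numerically: E[X] ≈ 55.00000.

E[X] = C(12,3)·2^(1−C(3,2)) = 55 ≈ 55.00000.


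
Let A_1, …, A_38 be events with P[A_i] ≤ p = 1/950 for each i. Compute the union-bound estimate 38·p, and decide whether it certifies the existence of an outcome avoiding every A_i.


Union bound: P[∪_{i=1}^{38} A_i] ≤ Σ_i P[A_i] ≤ 38·p = 38·(1/950) = 1/25.
Numerically: 1/25 ≈ 0.0400000.
Is 1/25 < 1? YES.
Since P[∪ A_i] ≤ 1/25 < 1, the complement has P[∩ A_i^c] ≥ 1 − 1/25 = 24/25 > 0, so some outcome avoids every A_i.

38·p = 1/25 ≈ 0.0400000; existence CERTIFIED by the union bound.


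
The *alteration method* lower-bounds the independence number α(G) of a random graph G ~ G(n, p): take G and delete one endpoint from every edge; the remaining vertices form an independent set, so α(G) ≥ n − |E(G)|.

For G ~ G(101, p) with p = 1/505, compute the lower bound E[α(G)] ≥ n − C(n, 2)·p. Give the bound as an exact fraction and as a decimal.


E[|E(G)|] = C(101, 2)·p = 5050 · (1/505) = 10.
E[α(G)] ≥ n − E[|E(G)|] = 101 − 10 = 91.
Numerically: ≈ 91.0000.
(This is only a lower bound; the true E[α(G)] may be larger.)

E[α(G)] ≥ 91 ≈ 91.0000.


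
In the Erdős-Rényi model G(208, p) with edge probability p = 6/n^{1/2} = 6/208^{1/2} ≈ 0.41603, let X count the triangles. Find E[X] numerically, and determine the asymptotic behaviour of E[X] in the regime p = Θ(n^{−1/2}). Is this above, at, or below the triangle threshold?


Number of potential triangles: C(208, 3) = 1478256.
Each occurs with probability p³ ≈ (0.41603)³ ≈ 7.2004352e-02.
By linearity: E[X] = C(208, 3)·p³ ≈ 1478256 · 7.2004352e-02 ≈ 106440.86595.
Since α = 1/2 < 1, p = c/n^{1/2} ≫ 1/n is above the triangle threshold p ~ 1/n. Asymptotically E[X] ~ (c³/6)·n^{3(1−α)} = (6³/6)·n^{1.5} → ∞; triangles are abundant w.h.p.

E[X] ≈ 106440.86595; in regime p = Θ(1/n^{1/2}) E[X] diverges (above the triangle threshold p ~ 1/n).


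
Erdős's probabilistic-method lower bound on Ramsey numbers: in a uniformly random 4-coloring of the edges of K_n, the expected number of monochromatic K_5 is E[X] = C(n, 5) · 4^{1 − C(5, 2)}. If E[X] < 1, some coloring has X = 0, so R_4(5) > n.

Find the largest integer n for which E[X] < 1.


We need C(n, 5) · 4^{1 − 10} < 1, i.e. C(n, 5) < 4^{10 − 1} = 262144.
Check values of n near the boundary:
  n = 31: C(31, 5) = 169911; 169911 < 262144? YES
  n = 32: C(32, 5) = 201376; 201376 < 262144? YES
  n = 33: C(33, 5) = 237336; 237336 < 262144? YES
  n = 34: C(34, 5) = 278256; 278256 < 262144? NO
  n = 35: C(35, 5) = 324632; 324632 < 262144? NO
  n = 36: C(36, 5) = 376992; 376992 < 262144? NO
The largest n with C(n, 5) < 262144 is n = 33 (where E[X] = 29667/32768 ≈ 0.905). Hence R_4(5) > 33, i.e. R_4(5) ≥ 34.

Largest n = 33; hence R_4(5) > 33.


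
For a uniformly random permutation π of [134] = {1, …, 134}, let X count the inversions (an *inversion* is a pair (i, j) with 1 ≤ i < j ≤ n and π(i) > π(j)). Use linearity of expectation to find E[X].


Write X = Σ X_I over the C(134, 2) = 8911 pairs i < j, with X_I the indicator of one inversion.
There are 8911 indicators.
For each fixed pair i < j, the values π(i) and π(j) are two distinct elements of {1, …, 134} in uniformly random order; by symmetry P[π(i) > π(j)] = 1/2.
By linearity: E[X] = 8911 · (1/2) = C(134, 2) · (1/2) = 8911/2 = 8911/2 ≈ 4455.500000.

E[X] = 8911/2 = 4455.500000.


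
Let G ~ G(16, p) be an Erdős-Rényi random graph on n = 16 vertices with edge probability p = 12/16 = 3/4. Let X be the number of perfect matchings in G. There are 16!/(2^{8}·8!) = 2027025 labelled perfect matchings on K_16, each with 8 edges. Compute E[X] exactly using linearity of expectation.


K_16 has 16!/(2^{8}·8!) = 2027025 labelled perfect matchings.
For each such perfect matching H, let X_H = 1 if all 8 edges of H are present in G. Then P[X_H = 1] = p^{8} = (3/4)^{8} = 6561/65536.
By linearity of expectation: E[X] = Σ_H E[X_H] = 2027025 · p^{8} = 2027025 · 6561/65536 = 13299311025/65536.
Numerically: E[X] ≈ 2.0293e+05.

E[X] = 2027025 · (3/4)^{8} = 13299311025/65536 ≈ 2.0293e+05.


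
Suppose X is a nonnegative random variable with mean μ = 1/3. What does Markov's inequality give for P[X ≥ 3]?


μ = E[X] = 1/3, a = 3.
Markov: P[X ≥ 3] ≤ μ/a = (1/3)/3 = 1/9.
Numerically: ≈ 0.111111.
(Since a = 3 > μ = 0.333333, the bound 1/9 is < 1 and informative.)

P[X ≥ 3] ≤ 1/9 ≈ 0.111111.


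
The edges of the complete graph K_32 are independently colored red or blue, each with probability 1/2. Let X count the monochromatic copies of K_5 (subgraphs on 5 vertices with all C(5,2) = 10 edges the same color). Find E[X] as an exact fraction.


Let X = Σ_S X_S over the C(32, 5) = 201376 subsets S of size 5, where X_S = 1 if the K_5 on S is monochromatic.
For a fixed S, the K_5 on S has C(5, 2) = 10 edges. P[all 10 edges red] = (1/2)^10, and likewise for blue, so P[monochromatic] = 2·(1/2)^10 = 2^{1 − 10} = 1/512.
Summing: E[X] = C(32, 5) · 2^{1 − 10} = 201376 · 1/512 = 6293/16.
Numerically: E[X] ≈ 393.31250.

E[X] = C(32,5)·2^(1−C(5,2)) = 6293/16 ≈ 393.31250.


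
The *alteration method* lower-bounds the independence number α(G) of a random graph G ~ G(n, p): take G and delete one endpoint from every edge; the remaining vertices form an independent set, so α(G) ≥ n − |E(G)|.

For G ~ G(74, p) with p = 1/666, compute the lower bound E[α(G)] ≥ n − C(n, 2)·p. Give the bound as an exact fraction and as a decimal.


E[|E(G)|] = C(74, 2)·p = 2701 · (1/666) = 73/18.
E[α(G)] ≥ n − E[|E(G)|] = 74 − 73/18 = 1259/18.
Numerically: ≈ 69.94444.
(This is only a lower bound; the true E[α(G)] may be larger.)

E[α(G)] ≥ 1259/18 ≈ 69.94444.


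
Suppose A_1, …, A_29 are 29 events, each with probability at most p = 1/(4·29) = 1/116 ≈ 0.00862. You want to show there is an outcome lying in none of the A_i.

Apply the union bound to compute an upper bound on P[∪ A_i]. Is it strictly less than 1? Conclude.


Union bound: P[∪_{i=1}^{29} A_i] ≤ Σ_i P[A_i] ≤ 29·p = 29·(1/116) = 1/4.
Numerically: 1/4 ≈ 0.25000.
Is 1/4 < 1? YES.
Since P[∪ A_i] ≤ 1/4 < 1, the complement has P[∩ A_i^c] ≥ 1 − 1/4 = 3/4 > 0, so some outcome avoids every A_i.

29·p = 1/4 ≈ 0.25000; existence CERTIFIED by the union bound.


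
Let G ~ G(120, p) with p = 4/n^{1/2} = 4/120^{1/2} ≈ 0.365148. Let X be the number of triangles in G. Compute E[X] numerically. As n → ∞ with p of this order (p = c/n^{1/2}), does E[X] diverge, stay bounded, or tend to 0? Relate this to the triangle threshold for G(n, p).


Number of potential triangles: C(120, 3) = 280840.
Each occurs with probability p³ ≈ (0.365148)³ ≈ 4.86864496e-02.
By linearity: E[X] = C(120, 3)·p³ ≈ 280840 · 4.86864496e-02 ≈ 13673.102493.
Since α = 1/2 < 1, p = c/n^{1/2} ≫ 1/n is above the triangle threshold p ~ 1/n. Asymptotically E[X] ~ (c³/6)·n^{3(1−α)} = (4³/6)·n^{1.5} → ∞; triangles are abundant w.h.p.

E[X] ≈ 13673.102493; in regime p = Θ(1/n^{1/2}) E[X] diverges (above the triangle threshold p ~ 1/n).


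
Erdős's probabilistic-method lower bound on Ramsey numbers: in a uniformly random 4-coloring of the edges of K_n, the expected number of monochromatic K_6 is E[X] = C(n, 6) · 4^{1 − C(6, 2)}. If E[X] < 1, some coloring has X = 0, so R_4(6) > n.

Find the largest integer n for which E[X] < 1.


We need C(n, 6) · 4^{1 − 15} < 1, i.e. C(n, 6) < 4^{15 − 1} = 268435456.
Check values of n near the boundary:
  n = 74: C(74, 6) = 185250786; 185250786 < 268435456? YES
  n = 75: C(75, 6) = 201359550; 201359550 < 268435456? YES
  n = 76: C(76, 6) = 218618940; 218618940 < 268435456? YES
  n = 77: C(77, 6) = 237093780; 237093780 < 268435456? YES
  n = 78: C(78, 6) = 256851595; 256851595 < 268435456? YES
  n = 79: C(79, 6) = 277962685; 277962685 < 268435456? NO
The largest n with C(n, 6) < 268435456 is n = 78 (where E[X] = 256851595/268435456 ≈ 0.95685). Hence R_4(6) > 78, i.e. R_4(6) ≥ 79.

Largest n = 78; hence R_4(6) > 78.


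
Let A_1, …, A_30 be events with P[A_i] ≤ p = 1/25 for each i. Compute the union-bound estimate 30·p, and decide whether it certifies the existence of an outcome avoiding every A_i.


Union bound: P[∪_{i=1}^{30} A_i] ≤ Σ_i P[A_i] ≤ 30·p = 30·(1/25) = 6/5.
Numerically: 6/5 ≈ 1.200.
Is 6/5 < 1? NO.
Since the bound 6/5 is ≥ 1, the union bound is uninformative here; it does NOT by itself certify existence.

30·p = 6/5 ≈ 1.200; existence NOT certified by the union bound.


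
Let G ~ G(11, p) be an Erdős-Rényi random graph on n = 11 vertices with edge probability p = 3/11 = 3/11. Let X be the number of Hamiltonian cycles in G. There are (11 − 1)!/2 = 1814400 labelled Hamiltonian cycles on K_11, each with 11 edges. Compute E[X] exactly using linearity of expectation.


K_11 has (11 − 1)!/2 = 1814400 labelled Hamiltonian cycles.
For each such Hamiltonian cycle H, let X_H = 1 if all 11 edges of H are present in G. Then P[X_H = 1] = p^{11} = (3/11)^{11} = 177147/285311670611.
By linearity: E[X] = Σ_H E[X_H] = 1814400 · p^{11} = 1814400 · 177147/285311670611 = 321415516800/285311670611.
Numerically: E[X] ≈ 1.13.

E[X] = 1814400 · (3/11)^{11} = 321415516800/285311670611 ≈ 1.13.


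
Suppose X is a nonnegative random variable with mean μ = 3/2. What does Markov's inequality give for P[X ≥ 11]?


μ = E[X] = 3/2, a = 11.
Markov: P[X ≥ 11] ≤ μ/a = (3/2)/11 = 3/22.
Numerically: ≈ 0.1364.
(Since a = 11 > μ = 1.5000, the bound 3/22 is < 1 and informative.)

P[X ≥ 11] ≤ 3/22 ≈ 0.1364.


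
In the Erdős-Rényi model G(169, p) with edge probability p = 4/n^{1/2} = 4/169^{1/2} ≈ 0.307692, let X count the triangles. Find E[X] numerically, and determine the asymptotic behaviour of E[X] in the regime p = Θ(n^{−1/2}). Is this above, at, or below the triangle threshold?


Number of potential triangles: C(169, 3) = 790244.
Each occurs with probability p³ ≈ (0.307692)³ ≈ 2.91306327e-02.
By linearity: E[X] = C(169, 3)·p³ ≈ 790244 · 2.91306327e-02 ≈ 23020.307692.
Since α = 1/2 < 1, p = c/n^{1/2} ≫ 1/n is above the triangle threshold p ~ 1/n. Asymptotically E[X] ~ (c³/6)·n^{3(1−α)} = (4³/6)·n^{1.5} → ∞; triangles are abundant w.h.p.

E[X] ≈ 23020.307692; in regime p = Θ(1/n^{1/2}) E[X] diverges (above the triangle threshold p ~ 1/n).


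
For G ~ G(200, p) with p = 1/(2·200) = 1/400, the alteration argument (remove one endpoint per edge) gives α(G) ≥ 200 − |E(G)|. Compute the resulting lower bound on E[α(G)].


E[|E(G)|] = C(200, 2)·p = 19900 · (1/400) = 199/4.
E[α(G)] ≥ n − E[|E(G)|] = 200 − 199/4 = 601/4.
Numerically: ≈ 150.250000.
(This is only a lower bound; the true E[α(G)] may be larger.)

E[α(G)] ≥ 601/4 ≈ 150.250000.


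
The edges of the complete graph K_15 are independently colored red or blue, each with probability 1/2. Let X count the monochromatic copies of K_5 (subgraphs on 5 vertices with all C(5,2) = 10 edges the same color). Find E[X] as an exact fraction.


Let X = Σ_S X_S over the C(15, 5) = 3003 subsets S of size 5, where X_S = 1 if the K_5 on S is monochromatic.
For a fixed S, the K_5 on S has C(5, 2) = 10 edges. P[all 10 edges red] = (1/2)^10, and likewise for blue, so P[monochromatic] = 2·(1/2)^10 = 2^{1 − 10} = 1/512.
By linearity of expectation: E[X] = C(15, 5) · 2^{1 − 10} = 3003 · 1/512 = 3003/512.
Numerically: E[X] ≈ 5.86523.

E[X] = C(15,5)·2^(1−C(5,2)) = 3003/512 ≈ 5.86523.


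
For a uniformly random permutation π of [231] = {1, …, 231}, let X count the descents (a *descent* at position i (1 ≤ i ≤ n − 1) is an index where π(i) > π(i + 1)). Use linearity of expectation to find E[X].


Write X = Σ X_I over i = 1, …, 230, with X_I the indicator of one descent.
There are 230 indicators.
For each fixed i, the pair (π(i), π(i+1)) is a uniformly random ordered pair of distinct values from {1, …, 231}; by symmetry P[π(i) > π(i+1)] = 1/2.
By linearity: E[X] = 230 · (1/2) = (231 − 1) · (1/2) = 115 ≈ 115.000.

E[X] = 115 = 115.000.


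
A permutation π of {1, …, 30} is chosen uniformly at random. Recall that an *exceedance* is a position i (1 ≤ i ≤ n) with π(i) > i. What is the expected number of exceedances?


Write X = Σ_{i=1}^{30} X_i, where X_i = 1_{π(i) > i}.
For each fixed i, π(i) is uniform over {1, …, 30} (marginal of a uniform permutation), so P[π(i) > i] = (n − i)/n. Summing: Σ_{i=1}^{30} (n − i)/n = (0 + 1 + … + 29)/30 = 30(30 − 1)/(2·30) = (30 − 1)/2.
Hence E[X] = Σ_{i=1}^{30} (30 − i)/30 = 29/2 ≈ 14.500000.

E[X] = 29/2 = 14.500000.


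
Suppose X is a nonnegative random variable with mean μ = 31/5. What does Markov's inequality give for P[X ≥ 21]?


μ = E[X] = 31/5, a = 21.
Markov: P[X ≥ 21] ≤ μ/a = (31/5)/21 = 31/105.
Numerically: ≈ 0.29524.
(Since a = 21 > μ = 6.20000, the bound 31/105 is < 1 and informative.)

P[X ≥ 21] ≤ 31/105 ≈ 0.29524.


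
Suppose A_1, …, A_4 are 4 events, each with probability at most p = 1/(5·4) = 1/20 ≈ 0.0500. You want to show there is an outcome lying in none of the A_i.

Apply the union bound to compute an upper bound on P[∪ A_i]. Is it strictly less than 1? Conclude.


Union bound: P[∪_{i=1}^{4} A_i] ≤ Σ_i P[A_i] ≤ 4·p = 4·(1/20) = 1/5.
Numerically: 1/5 ≈ 0.2000.
Is 1/5 < 1? YES.
Since P[∪ A_i] ≤ 1/5 < 1, the complement has P[∩ A_i^c] ≥ 1 − 1/5 = 4/5 > 0, so some outcome avoids every A_i.

4·p = 1/5 ≈ 0.2000; existence CERTIFIED by the union bound.


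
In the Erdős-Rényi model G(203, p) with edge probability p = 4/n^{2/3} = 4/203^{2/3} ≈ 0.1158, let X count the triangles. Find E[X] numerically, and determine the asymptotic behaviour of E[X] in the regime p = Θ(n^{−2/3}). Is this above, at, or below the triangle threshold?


Number of potential triangles: C(203, 3) = 1373701.
Each occurs with probability p³ ≈ (0.1158)³ ≈ 1.553059e-03.
By linearity: E[X] = C(203, 3)·p³ ≈ 1373701 · 1.553059e-03 ≈ 2133.4384.
Since α = 2/3 < 1, p = c/n^{2/3} ≫ 1/n is above the triangle threshold p ~ 1/n. Asymptotically E[X] ~ (c³/6)·n^{3(1−α)} = (4³/6)·n^{1} → ∞; triangles are abundant w.h.p.

E[X] ≈ 2133.4384; in regime p = Θ(1/n^{2/3}) E[X] diverges (above the triangle threshold p ~ 1/n).


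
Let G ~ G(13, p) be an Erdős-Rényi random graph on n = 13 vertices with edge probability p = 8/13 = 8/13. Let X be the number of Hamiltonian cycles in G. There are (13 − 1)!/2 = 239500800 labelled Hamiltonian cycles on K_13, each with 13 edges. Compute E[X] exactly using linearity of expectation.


K_13 has (13 − 1)!/2 = 239500800 labelled Hamiltonian cycles.
For each such Hamiltonian cycle H, let X_H = 1 if all 13 edges of H are present in G. Then P[X_H = 1] = p^{13} = (8/13)^{13} = 549755813888/302875106592253.
Summing the indicators: E[X] = Σ_H E[X_H] = 239500800 · p^{13} = 239500800 · 549755813888/302875106592253 = 131666957230827110400/302875106592253.
Numerically: E[X] ≈ 4.3472e+05.

E[X] = 239500800 · (8/13)^{13} = 131666957230827110400/302875106592253 ≈ 4.3472e+05.


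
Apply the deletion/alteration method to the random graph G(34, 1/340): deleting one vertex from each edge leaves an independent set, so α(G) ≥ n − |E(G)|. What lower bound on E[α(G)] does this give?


E[|E(G)|] = C(34, 2)·p = 561 · (1/340) = 33/20.
E[α(G)] ≥ n − E[|E(G)|] = 34 − 33/20 = 647/20.
Numerically: ≈ 32.3500.
(This is only a lower bound; the true E[α(G)] may be larger.)

E[α(G)] ≥ 647/20 ≈ 32.3500.


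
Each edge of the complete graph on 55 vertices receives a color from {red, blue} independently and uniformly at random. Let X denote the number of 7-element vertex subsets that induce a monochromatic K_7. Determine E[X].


Let X = Σ_S X_S over the C(55, 7) = 202927725 subsets S of size 7, where X_S = 1 if the K_7 on S is monochromatic.
For a fixed S, the K_7 on S has C(7, 2) = 21 edges. P[all 21 edges red] = (1/2)^21, and likewise for blue, so P[monochromatic] = 2·(1/2)^21 = 2^{1 − 21} = 1/1048576.
By linearity: E[X] = C(55, 7) · 2^{1 − 21} = 202927725 · 1/1048576 = 202927725/1048576.
Numerically: E[X] ≈ 193.52696.

E[X] = C(55,7)·2^(1−C(7,2)) = 202927725/1048576 ≈ 193.52696.


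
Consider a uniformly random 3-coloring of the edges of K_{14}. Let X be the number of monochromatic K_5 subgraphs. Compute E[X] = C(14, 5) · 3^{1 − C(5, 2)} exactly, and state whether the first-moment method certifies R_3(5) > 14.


E[X] = C(14, 5) · 3^{1 − 10} = 2002 · 3^{−9} = 2002/19683.
As a reduced fraction: E[X] = 2002/19683 ≈ 0.102.
Is E[X] < 1? YES.
Since E[X] < 1, there exists a 3-coloring of K_{14} with no monochromatic K_5; hence R_3(5) > 14.

E[X] = 2002/19683 ≈ 0.102; E[X] < 1, so R_3(5) > 14.


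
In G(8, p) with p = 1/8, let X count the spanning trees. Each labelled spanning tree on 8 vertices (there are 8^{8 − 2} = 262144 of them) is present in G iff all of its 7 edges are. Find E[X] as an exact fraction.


K_8 has 8^{8 − 2} = 262144 labelled spanning trees.
For each such spanning tree H, let X_H = 1 if all 7 edges of H are present in G. Then P[X_H = 1] = p^{7} = (1/8)^{7} = 1/2097152.
By linearity of expectation: E[X] = Σ_H E[X_H] = 262144 · p^{7} = 262144 · 1/2097152 = 1/8.
Numerically: E[X] ≈ 0.125.

E[X] = 262144 · (1/8)^{7} = 1/8 ≈ 0.125.


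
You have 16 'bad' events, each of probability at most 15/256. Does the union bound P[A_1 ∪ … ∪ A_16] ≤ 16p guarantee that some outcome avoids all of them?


Union bound: P[∪_{i=1}^{16} A_i] ≤ Σ_i P[A_i] ≤ 16·p = 16·(15/256) = 15/16.
Numerically: 15/16 ≈ 0.93750.
Is 15/16 < 1? YES.
Since P[∪ A_i] ≤ 15/16 < 1, the complement has P[∩ A_i^c] ≥ 1 − 15/16 = 1/16 > 0, so some outcome avoids every A_i.

16·p = 15/16 ≈ 0.93750; existence CERTIFIED by the union bound.


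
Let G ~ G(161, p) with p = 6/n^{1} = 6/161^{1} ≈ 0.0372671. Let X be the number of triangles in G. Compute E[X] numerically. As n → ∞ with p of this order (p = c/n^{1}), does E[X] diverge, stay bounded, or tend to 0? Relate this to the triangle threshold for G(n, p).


Number of potential triangles: C(161, 3) = 682640.
Each occurs with probability p³ ≈ (0.0372671)³ ≈ 5.17578375e-05.
By linearity: E[X] = C(161, 3)·p³ ≈ 682640 · 5.17578375e-05 ≈ 35.331970.
Here α = 1, so p = 6/n is exactly at the triangle threshold p ~ 1/n. Asymptotically E[X] → c³/6 = 6³/6 = 36 ≈ 36.000000, a bounded constant. In this regime the triangle count is asymptotically Poisson(c³/6).

E[X] ≈ 35.331970; in regime p = Θ(1/n^{1}) E[X] stays bounded (at the triangle threshold p ~ 1/n).


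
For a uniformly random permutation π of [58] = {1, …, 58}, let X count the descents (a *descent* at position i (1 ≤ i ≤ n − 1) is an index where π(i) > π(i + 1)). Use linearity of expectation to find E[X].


Write X = Σ X_I over i = 1, …, 57, with X_I the indicator of one descent.
There are 57 indicators.
For each fixed i, the pair (π(i), π(i+1)) is a uniformly random ordered pair of distinct values from {1, …, 58}; by symmetry P[π(i) > π(i+1)] = 1/2.
By linearity: E[X] = 57 · (1/2) = (58 − 1) · (1/2) = 57/2 ≈ 28.500000.

E[X] = 57/2 = 28.500000.


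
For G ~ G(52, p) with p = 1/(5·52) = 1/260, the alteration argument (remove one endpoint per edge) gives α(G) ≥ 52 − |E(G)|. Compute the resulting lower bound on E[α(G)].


E[|E(G)|] = C(52, 2)·p = 1326 · (1/260) = 51/10.
E[α(G)] ≥ n − E[|E(G)|] = 52 − 51/10 = 469/10.
Numerically: ≈ 46.90000.
(This is only a lower bound; the true E[α(G)] may be larger.)

E[α(G)] ≥ 469/10 ≈ 46.90000.


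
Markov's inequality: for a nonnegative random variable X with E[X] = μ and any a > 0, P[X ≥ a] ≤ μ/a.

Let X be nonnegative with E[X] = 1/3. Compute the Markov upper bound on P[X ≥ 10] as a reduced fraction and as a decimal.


μ = E[X] = 1/3, a = 10.
Markov: P[X ≥ 10] ≤ μ/a = (1/3)/10 = 1/30.
Numerically: ≈ 0.033333.
(Since a = 10 > μ = 0.333333, the bound 1/30 is < 1 and informative.)

P[X ≥ 10] ≤ 1/30 ≈ 0.033333.


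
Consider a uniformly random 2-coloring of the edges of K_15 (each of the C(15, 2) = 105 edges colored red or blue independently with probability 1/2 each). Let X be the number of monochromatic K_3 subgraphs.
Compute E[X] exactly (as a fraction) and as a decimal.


Let X = Σ_S X_S over the C(15, 3) = 455 subsets S of size 3, where X_S = 1 if the K_3 on S is monochromatic.
For a fixed S, the K_3 on S has C(3, 2) = 3 edges. P[all 3 edges red] = (1/2)^3, and likewise for blue, so P[monochromatic] = 2·(1/2)^3 = 2^{1 − 3} = 1/4.
By linearity of expectation: E[X] = C(15, 3) · 2^{1 − 3} = 455 · 1/4 = 455/4.
Numerically: E[X] ≈ 113.7500.

E[X] = C(15,3)·2^(1−C(3,2)) = 455/4 ≈ 113.7500.


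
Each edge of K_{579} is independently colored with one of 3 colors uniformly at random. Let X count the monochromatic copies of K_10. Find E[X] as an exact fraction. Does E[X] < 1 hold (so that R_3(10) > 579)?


E[X] = C(579, 10) · 3^{1 − 45} = 1079152988140386124680 · 3^{−44} = 1079152988140386124680/984770902183611232881.
As a reduced fraction: E[X] = 359717662713462041560/328256967394537077627 ≈ 1.095842.
Is E[X] < 1? NO.
Since E[X] ≥ 1, the first-moment bound is inconclusive at n = 579; it does NOT by itself certify R_3(10) > 579.

E[X] = 359717662713462041560/328256967394537077627 ≈ 1.095842; E[X] ≥ 1; first-moment method inconclusive here.


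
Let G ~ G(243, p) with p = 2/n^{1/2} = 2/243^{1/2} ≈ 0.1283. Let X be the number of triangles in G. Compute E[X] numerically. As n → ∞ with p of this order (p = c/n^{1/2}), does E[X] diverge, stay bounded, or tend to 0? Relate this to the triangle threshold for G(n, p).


Number of potential triangles: C(243, 3) = 2362041.
Each occurs with probability p³ ≈ (0.1283)³ ≈ 2.1119351e-03.
By linearity: E[X] = C(243, 3)·p³ ≈ 2362041 · 2.1119351e-03 ≈ 4988.47739.
Since α = 1/2 < 1, p = c/n^{1/2} ≫ 1/n is above the triangle threshold p ~ 1/n. Asymptotically E[X] ~ (c³/6)·n^{3(1−α)} = (2³/6)·n^{1.5} → ∞; triangles are abundant w.h.p.

E[X] ≈ 4988.47739; in regime p = Θ(1/n^{1/2}) E[X] diverges (above the triangle threshold p ~ 1/n).


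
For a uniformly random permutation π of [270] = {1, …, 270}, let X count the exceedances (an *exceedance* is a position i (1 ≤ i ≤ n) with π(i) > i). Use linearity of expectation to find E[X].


Write X = Σ_{i=1}^{270} X_i, where X_i = 1_{π(i) > i}.
For each fixed i, π(i) is uniform over {1, …, 270} (marginal of a uniform permutation), so P[π(i) > i] = (n − i)/n. Summing: Σ_{i=1}^{270} (n − i)/n = (0 + 1 + … + 269)/270 = 270(270 − 1)/(2·270) = (270 − 1)/2.
Hence E[X] = Σ_{i=1}^{270} (270 − i)/270 = 269/2 ≈ 134.5000.

E[X] = 269/2 = 134.5000.


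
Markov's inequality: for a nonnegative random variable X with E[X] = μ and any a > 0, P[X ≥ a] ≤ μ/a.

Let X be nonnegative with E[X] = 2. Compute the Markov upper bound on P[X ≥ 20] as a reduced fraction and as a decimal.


μ = E[X] = 2, a = 20.
Markov: P[X ≥ 20] ≤ μ/a = (2)/20 = 1/10.
Numerically: ≈ 0.100000.
(Since a = 20 > μ = 2.000000, the bound 1/10 is < 1 and informative.)

P[X ≥ 20] ≤ 1/10 ≈ 0.100000.


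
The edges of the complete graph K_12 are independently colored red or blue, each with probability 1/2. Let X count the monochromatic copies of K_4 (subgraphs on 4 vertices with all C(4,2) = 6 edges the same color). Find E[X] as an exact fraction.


Let X = Σ_S X_S over the C(12, 4) = 495 subsets S of size 4, where X_S = 1 if the K_4 on S is monochromatic.
For a fixed S, the K_4 on S has C(4, 2) = 6 edges. P[all 6 edges red] = (1/2)^6, and likewise for blue, so P[monochromatic] = 2·(1/2)^6 = 2^{1 − 6} = 1/32.
By linearity of expectation: E[X] = C(12, 4) · 2^{1 − 6} = 495 · 1/32 = 495/32.
Numerically: E[X] ≈ 15.468750.

E[X] = C(12,4)·2^(1−C(4,2)) = 495/32 ≈ 15.468750.


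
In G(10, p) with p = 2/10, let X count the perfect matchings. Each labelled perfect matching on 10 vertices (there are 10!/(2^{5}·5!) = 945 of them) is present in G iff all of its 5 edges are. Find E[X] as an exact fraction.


K_10 has 10!/(2^{5}·5!) = 945 labelled perfect matchings.
For each such perfect matching H, let X_H = 1 if all 5 edges of H are present in G. Then P[X_H = 1] = p^{5} = (1/5)^{5} = 1/3125.
By linearity of expectation: E[X] = Σ_H E[X_H] = 945 · p^{5} = 945 · 1/3125 = 189/625.
Numerically: E[X] ≈ 0.3024.

E[X] = 945 · (1/5)^{5} = 189/625 ≈ 0.3024.


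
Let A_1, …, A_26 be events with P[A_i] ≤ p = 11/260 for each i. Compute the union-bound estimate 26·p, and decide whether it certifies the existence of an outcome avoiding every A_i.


Union bound: P[∪_{i=1}^{26} A_i] ≤ Σ_i P[A_i] ≤ 26·p = 26·(11/260) = 11/10.
Numerically: 11/10 ≈ 1.1000000.
Is 11/10 < 1? NO.
Since the bound 11/10 is ≥ 1, the union bound is uninformative here; it does NOT by itself certify existence.

26·p = 11/10 ≈ 1.1000000; existence NOT certified by the union bound.


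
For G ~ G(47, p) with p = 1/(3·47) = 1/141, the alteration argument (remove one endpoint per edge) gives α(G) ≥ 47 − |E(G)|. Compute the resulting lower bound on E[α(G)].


E[|E(G)|] = C(47, 2)·p = 1081 · (1/141) = 23/3.
E[α(G)] ≥ n − E[|E(G)|] = 47 − 23/3 = 118/3.
Numerically: ≈ 39.333333.
(This is only a lower bound; the true E[α(G)] may be larger.)

E[α(G)] ≥ 118/3 ≈ 39.333333.


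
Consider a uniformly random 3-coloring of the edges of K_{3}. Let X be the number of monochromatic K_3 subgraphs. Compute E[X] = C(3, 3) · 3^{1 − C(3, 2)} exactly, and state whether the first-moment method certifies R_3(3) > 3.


E[X] = C(3, 3) · 3^{1 − 3} = 1 · 3^{−2} = 1/9.
As a reduced fraction: E[X] = 1/9 ≈ 0.1111.
Is E[X] < 1? YES.
Since E[X] < 1, there exists a 3-coloring of K_{3} with no monochromatic K_3; hence R_3(3) > 3.

E[X] = 1/9 ≈ 0.1111; E[X] < 1, so R_3(3) > 3.


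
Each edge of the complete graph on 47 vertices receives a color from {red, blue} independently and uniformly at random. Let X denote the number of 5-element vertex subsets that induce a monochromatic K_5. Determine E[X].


Let X = Σ_S X_S over the C(47, 5) = 1533939 subsets S of size 5, where X_S = 1 if the K_5 on S is monochromatic.
For a fixed S, the K_5 on S has C(5, 2) = 10 edges. P[all 10 edges red] = (1/2)^10, and likewise for blue, so P[monochromatic] = 2·(1/2)^10 = 2^{1 − 10} = 1/512.
By linearity: E[X] = C(47, 5) · 2^{1 − 10} = 1533939 · 1/512 = 1533939/512.
Numerically: E[X] ≈ 2995.975.

E[X] = C(47,5)·2^(1−C(5,2)) = 1533939/512 ≈ 2995.975.


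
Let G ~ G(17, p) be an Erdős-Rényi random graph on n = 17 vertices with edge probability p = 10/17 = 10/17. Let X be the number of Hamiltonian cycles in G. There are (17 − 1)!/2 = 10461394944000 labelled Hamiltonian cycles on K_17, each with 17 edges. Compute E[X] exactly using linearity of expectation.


K_17 has (17 − 1)!/2 = 10461394944000 labelled Hamiltonian cycles.
For each such Hamiltonian cycle H, let X_H = 1 if all 17 edges of H are present in G. Then P[X_H = 1] = p^{17} = (10/17)^{17} = 100000000000000000/827240261886336764177.
By linearity: E[X] = Σ_H E[X_H] = 10461394944000 · p^{17} = 10461394944000 · 100000000000000000/827240261886336764177 = 1046139494400000000000000000000/827240261886336764177.
Numerically: E[X] ≈ 1.2646e+09.

E[X] = 10461394944000 · (10/17)^{17} = 1046139494400000000000000000000/827240261886336764177 ≈ 1.2646e+09.


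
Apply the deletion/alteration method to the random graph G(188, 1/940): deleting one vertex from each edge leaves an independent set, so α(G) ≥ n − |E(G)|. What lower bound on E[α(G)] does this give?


E[|E(G)|] = C(188, 2)·p = 17578 · (1/940) = 187/10.
E[α(G)] ≥ n − E[|E(G)|] = 188 − 187/10 = 1693/10.
Numerically: ≈ 169.300.
(This is only a lower bound; the true E[α(G)] may be larger.)

E[α(G)] ≥ 1693/10 ≈ 169.300.


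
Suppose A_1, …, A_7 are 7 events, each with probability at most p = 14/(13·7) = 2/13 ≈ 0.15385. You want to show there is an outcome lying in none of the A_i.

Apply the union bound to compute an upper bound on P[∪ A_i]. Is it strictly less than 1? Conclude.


Union bound: P[∪_{i=1}^{7} A_i] ≤ Σ_i P[A_i] ≤ 7·p = 7·(2/13) = 14/13.
Numerically: 14/13 ≈ 1.07692.
Is 14/13 < 1? NO.
Since the bound 14/13 is ≥ 1, the union bound is uninformative here; it does NOT by itself certify existence.

7·p = 14/13 ≈ 1.07692; existence NOT certified by the union bound.


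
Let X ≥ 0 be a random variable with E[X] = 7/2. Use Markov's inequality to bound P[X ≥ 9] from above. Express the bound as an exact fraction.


μ = E[X] = 7/2, a = 9.
Markov: P[X ≥ 9] ≤ μ/a = (7/2)/9 = 7/18.
Numerically: ≈ 0.38889.
(Since a = 9 > μ = 3.50000, the bound 7/18 is < 1 and informative.)

P[X ≥ 9] ≤ 7/18 ≈ 0.38889.


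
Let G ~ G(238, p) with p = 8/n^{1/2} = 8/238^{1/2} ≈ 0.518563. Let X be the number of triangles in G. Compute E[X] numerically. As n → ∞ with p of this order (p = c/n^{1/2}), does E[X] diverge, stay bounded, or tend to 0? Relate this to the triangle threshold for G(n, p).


Number of potential triangles: C(238, 3) = 2218636.
Each occurs with probability p³ ≈ (0.518563)³ ≈ 1.39445507e-01.
By linearity: E[X] = C(238, 3)·p³ ≈ 2218636 · 1.39445507e-01 ≈ 309378.821681.
Since α = 1/2 < 1, p = c/n^{1/2} ≫ 1/n is above the triangle threshold p ~ 1/n. Asymptotically E[X] ~ (c³/6)·n^{3(1−α)} = (8³/6)·n^{1.5} → ∞; triangles are abundant w.h.p.

E[X] ≈ 309378.821681; in regime p = Θ(1/n^{1/2}) E[X] diverges (above the triangle threshold p ~ 1/n).
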